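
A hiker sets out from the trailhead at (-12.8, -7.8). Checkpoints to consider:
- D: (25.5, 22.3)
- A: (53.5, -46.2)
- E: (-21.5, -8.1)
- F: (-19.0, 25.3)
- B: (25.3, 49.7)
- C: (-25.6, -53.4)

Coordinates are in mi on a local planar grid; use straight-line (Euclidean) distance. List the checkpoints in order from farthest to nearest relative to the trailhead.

A, B, D, C, F, E

Distance from the trailhead at (-12.8, -7.8) to each:
A (53.5, -46.2): 76.6 mi
B (25.3, 49.7): 69.0 mi
D (25.5, 22.3): 48.7 mi
C (-25.6, -53.4): 47.4 mi
F (-19.0, 25.3): 33.7 mi
E (-21.5, -8.1): 8.7 mi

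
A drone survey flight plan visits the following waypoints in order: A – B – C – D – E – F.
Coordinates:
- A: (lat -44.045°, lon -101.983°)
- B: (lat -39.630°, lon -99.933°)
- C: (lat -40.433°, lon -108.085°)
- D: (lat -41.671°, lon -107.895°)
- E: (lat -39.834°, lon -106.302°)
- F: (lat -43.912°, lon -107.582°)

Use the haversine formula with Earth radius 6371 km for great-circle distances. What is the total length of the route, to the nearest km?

Leg distances:
A→B: 519.4 km  (cumulative 519.4 km)
B→C: 699.5 km  (cumulative 1219.0 km)
C→D: 138.6 km  (cumulative 1357.5 km)
D→E: 244.4 km  (cumulative 1601.9 km)
E→F: 465.7 km  (cumulative 2067.6 km)
Total route length ≈ 2068 km.

2068 km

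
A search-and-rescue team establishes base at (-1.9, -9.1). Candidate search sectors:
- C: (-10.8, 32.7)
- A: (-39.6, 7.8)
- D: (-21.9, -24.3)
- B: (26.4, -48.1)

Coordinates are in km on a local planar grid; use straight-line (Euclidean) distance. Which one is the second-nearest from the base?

Distance to each, sorted:
D: 25.1 km
A: 41.3 km
C: 42.7 km
B: 48.2 km
The second-nearest is A at 41.3 km.

A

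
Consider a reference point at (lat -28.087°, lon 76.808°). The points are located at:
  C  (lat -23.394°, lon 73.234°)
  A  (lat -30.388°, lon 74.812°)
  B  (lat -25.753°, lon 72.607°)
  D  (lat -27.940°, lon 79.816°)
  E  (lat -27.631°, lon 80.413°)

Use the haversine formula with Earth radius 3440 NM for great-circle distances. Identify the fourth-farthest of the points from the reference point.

A

Distance to each, sorted:
C: 341.6 NM
B: 264.9 NM
E: 193.3 NM
A: 173.3 NM
D: 159.7 NM
The fourth-farthest is A at 173.3 NM.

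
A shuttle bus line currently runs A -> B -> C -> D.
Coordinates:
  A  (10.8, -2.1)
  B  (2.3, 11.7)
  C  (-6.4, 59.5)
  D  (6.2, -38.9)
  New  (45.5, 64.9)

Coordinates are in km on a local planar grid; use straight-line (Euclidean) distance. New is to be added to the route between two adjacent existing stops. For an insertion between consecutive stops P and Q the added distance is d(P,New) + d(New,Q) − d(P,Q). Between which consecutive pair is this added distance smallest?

Added distance for inserting New between each consecutive pair:
A–B: 127.8 km
B–C: 72.1 km
C–D: 64.0 km
Smallest added distance is 64.0 km, inserting between C and D.

between C and D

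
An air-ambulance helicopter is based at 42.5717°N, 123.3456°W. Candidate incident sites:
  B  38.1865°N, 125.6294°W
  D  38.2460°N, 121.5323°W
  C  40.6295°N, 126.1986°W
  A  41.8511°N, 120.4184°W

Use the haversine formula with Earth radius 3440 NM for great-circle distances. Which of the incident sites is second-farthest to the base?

Distances from the base (42.5717°N, 123.3456°W):
B: 283.2 NM
D: 272.6 NM
C: 173.2 NM
A: 137.2 NM
The second-farthest is D at 272.6 NM.

D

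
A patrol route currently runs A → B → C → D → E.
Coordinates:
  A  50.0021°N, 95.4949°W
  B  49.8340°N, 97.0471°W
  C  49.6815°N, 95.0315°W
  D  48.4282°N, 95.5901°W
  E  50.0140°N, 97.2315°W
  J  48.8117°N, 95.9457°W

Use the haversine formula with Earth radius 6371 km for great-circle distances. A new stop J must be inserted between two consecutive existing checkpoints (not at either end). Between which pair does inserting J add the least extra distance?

between D and E

Added distance for inserting J between each consecutive pair:
A–B: 162.5 km
B–C: 110.4 km
C–D: 22.1 km
D–E: 0.0 km
Smallest added distance is 0.0 km, inserting between D and E.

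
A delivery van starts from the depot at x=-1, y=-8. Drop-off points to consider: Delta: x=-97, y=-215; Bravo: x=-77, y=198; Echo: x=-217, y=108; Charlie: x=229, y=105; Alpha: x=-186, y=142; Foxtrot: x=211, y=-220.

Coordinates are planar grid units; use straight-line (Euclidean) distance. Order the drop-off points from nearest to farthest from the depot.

Bravo, Delta, Alpha, Echo, Charlie, Foxtrot

Computing each straight-line distance from x=-1, y=-8:
Bravo x=-77, y=198: 219.6
Delta x=-97, y=-215: 228.2
Alpha x=-186, y=142: 238.2
Echo x=-217, y=108: 245.2
Charlie x=229, y=105: 256.3
Foxtrot x=211, y=-220: 299.8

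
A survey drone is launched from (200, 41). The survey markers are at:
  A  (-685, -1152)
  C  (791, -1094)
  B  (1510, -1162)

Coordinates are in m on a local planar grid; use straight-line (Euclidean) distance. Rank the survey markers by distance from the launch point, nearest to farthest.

C, A, B

Distances from the launch point:
C (791, -1094): 1279.7 m
A (-685, -1152): 1485.4 m
B (1510, -1162): 1778.6 m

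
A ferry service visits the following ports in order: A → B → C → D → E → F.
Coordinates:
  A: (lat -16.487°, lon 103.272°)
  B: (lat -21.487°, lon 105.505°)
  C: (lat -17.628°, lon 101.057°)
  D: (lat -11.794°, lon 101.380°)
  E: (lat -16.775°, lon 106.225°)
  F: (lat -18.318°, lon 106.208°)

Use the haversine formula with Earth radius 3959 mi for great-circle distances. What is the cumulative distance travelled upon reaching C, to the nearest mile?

769 mi

Leg distances:
A→B: 375.0 mi  (cumulative 375.0 mi)
B→C: 393.6 mi  (cumulative 768.6 mi)
Cumulative distance at C ≈ 769 mi.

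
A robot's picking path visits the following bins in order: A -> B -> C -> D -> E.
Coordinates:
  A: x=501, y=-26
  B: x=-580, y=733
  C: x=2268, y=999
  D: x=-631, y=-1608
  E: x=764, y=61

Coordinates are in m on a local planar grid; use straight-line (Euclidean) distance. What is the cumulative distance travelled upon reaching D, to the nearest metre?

8080 m

Leg distances:
A→B: 1320.8 m  (cumulative 1320.8 m)
B→C: 2860.4 m  (cumulative 4181.2 m)
C→D: 3898.8 m  (cumulative 8080.0 m)
Cumulative distance at D ≈ 8080 m.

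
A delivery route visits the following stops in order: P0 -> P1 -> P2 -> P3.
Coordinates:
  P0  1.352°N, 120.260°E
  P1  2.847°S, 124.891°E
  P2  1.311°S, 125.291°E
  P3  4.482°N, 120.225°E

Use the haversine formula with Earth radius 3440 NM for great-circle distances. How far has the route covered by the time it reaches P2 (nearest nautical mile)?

471 NM

Leg distances:
P0→P1: 375.3 NM  (cumulative 375.3 NM)
P1→P2: 95.3 NM  (cumulative 470.5 NM)
Cumulative distance at P2 ≈ 471 NM.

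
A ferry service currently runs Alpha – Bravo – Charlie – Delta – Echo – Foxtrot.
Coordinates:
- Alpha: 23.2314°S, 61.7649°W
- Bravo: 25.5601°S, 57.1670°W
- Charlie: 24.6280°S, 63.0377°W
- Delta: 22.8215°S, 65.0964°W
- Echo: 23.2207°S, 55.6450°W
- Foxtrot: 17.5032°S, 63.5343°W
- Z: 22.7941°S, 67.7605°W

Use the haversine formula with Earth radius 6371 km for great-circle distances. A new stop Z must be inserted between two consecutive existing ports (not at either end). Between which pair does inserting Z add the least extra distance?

Added distance for inserting Z between each consecutive pair:
Alpha–Bravo: 1200.2 km
Bravo–Charlie: 1039.4 km
Charlie–Delta: 505.0 km
Delta–Echo: 545.6 km
Echo–Foxtrot: 936.7 km
Smallest added distance is 505.0 km, inserting between Charlie and Delta.

between Charlie and Delta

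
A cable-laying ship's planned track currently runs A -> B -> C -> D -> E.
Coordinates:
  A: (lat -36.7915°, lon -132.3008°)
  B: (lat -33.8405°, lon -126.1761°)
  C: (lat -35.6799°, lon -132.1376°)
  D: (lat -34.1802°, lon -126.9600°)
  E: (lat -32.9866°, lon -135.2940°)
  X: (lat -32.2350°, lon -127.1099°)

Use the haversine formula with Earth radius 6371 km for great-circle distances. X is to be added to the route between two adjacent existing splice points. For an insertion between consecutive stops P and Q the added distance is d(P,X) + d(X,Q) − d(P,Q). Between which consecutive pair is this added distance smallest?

Added distance for inserting X between each consecutive pair:
A–B: 248.1 km
B–C: 218.3 km
C–D: 317.5 km
D–E: 204.5 km
Smallest added distance is 204.5 km, inserting between D and E.

between D and E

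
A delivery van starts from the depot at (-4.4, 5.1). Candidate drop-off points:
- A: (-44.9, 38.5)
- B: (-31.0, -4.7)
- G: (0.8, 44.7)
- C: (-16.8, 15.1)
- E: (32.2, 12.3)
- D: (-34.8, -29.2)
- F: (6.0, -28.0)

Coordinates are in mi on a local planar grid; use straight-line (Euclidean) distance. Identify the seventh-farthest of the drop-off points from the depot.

C

Distance to each, sorted:
A: 52.5 mi
D: 45.8 mi
G: 39.9 mi
E: 37.3 mi
F: 34.7 mi
B: 28.3 mi
C: 15.9 mi
The seventh-farthest is C at 15.9 mi.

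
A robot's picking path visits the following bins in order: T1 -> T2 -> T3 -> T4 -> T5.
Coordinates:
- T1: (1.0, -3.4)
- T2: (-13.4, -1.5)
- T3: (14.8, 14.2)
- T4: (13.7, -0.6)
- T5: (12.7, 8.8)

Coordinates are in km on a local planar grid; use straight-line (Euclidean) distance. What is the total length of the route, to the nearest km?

Leg distances:
T1→T2: 14.5 km  (cumulative 14.5 km)
T2→T3: 32.3 km  (cumulative 46.8 km)
T3→T4: 14.8 km  (cumulative 61.6 km)
T4→T5: 9.5 km  (cumulative 71.1 km)
Total route length ≈ 71 km.

71 km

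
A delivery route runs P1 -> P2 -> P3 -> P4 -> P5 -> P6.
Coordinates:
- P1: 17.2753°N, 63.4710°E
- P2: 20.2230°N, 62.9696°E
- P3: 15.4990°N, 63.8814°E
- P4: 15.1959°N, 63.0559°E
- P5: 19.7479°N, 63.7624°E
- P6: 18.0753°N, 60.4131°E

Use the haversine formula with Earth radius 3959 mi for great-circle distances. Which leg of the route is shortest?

P3–P4

Leg distances:
P1→P2: 206.3 mi
P2→P3: 331.9 mi
P3→P4: 58.9 mi
P4→P5: 318.0 mi
P5→P6: 247.6 mi
The shortest leg is P3–P4 at 58.9 mi.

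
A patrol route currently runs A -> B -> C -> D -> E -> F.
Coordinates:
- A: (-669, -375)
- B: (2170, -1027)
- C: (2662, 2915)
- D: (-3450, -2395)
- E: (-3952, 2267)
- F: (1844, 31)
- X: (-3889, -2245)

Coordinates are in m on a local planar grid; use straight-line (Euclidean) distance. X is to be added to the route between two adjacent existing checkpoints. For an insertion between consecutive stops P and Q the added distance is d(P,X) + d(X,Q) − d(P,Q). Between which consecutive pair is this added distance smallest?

between D and E

Added distance for inserting X between each consecutive pair:
A–B: 6990.9 m
B–C: 10546.8 m
C–D: 706.6 m
D–E: 287.4 m
E–F: 4468.4 m
Smallest added distance is 287.4 m, inserting between D and E.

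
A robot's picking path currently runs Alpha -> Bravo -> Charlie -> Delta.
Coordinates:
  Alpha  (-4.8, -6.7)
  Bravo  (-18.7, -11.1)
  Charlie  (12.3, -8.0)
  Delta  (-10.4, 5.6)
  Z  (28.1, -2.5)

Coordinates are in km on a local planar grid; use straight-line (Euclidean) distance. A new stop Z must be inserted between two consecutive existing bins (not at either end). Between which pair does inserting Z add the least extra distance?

Added distance for inserting Z between each consecutive pair:
Alpha–Bravo: 66.2 km
Bravo–Charlie: 33.2 km
Charlie–Delta: 29.6 km
Smallest added distance is 29.6 km, inserting between Charlie and Delta.

between Charlie and Delta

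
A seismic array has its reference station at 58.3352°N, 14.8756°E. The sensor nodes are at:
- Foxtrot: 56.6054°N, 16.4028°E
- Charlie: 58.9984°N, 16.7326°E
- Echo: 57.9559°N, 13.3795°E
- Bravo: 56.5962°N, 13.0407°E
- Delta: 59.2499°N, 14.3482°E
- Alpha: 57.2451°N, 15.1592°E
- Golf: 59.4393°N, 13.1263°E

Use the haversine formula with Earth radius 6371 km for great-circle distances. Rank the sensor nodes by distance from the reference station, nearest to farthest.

Echo, Delta, Alpha, Charlie, Golf, Foxtrot, Bravo

Computing each great-circle distance from 58.3352°N, 14.8756°E:
Echo 57.9559°N, 13.3795°E: 97.4 km
Delta 59.2499°N, 14.3482°E: 106.2 km
Alpha 57.2451°N, 15.1592°E: 122.4 km
Charlie 58.9984°N, 16.7326°E: 130.3 km
Golf 59.4393°N, 13.1263°E: 158.7 km
Foxtrot 56.6054°N, 16.4028°E: 212.9 km
Bravo 56.5962°N, 13.0407°E: 222.3 km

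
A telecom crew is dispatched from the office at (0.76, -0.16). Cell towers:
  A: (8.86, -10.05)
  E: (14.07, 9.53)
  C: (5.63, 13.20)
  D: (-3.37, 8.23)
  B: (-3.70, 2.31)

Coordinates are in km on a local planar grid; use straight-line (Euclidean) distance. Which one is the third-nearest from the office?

Distance to each, sorted:
B: 5.1 km
D: 9.4 km
A: 12.8 km
C: 14.2 km
E: 16.5 km
The third-nearest is A at 12.8 km.

A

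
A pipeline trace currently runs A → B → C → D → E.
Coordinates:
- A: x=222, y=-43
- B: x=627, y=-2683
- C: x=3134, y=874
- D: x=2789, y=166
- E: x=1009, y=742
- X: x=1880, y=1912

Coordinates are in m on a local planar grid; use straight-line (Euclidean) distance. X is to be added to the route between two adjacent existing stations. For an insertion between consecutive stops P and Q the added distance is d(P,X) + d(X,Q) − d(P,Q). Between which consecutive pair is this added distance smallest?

between D and E

Added distance for inserting X between each consecutive pair:
A–B: 4655.3 m
B–C: 2038.9 m
C–D: 2808.7 m
D–E: 1556.2 m
Smallest added distance is 1556.2 m, inserting between D and E.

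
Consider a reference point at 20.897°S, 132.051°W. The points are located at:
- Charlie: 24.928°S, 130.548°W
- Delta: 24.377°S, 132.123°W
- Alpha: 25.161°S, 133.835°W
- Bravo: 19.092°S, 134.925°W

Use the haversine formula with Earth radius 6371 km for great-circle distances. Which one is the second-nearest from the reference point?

Distances from the reference point (20.897°S, 132.051°W):
Bravo: 361.2 km
Delta: 387.0 km
Charlie: 473.9 km
Alpha: 508.0 km
The second-nearest is Delta at 387.0 km.

Delta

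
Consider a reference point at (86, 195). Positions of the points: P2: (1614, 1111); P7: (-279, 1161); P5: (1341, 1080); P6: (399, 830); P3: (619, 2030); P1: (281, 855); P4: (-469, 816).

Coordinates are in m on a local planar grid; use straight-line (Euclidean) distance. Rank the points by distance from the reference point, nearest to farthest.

Distance from the reference point at (86, 195) to each:
P1 (281, 855): 688.2 m
P6 (399, 830): 708.0 m
P4 (-469, 816): 832.9 m
P7 (-279, 1161): 1032.7 m
P5 (1341, 1080): 1535.7 m
P2 (1614, 1111): 1781.5 m
P3 (619, 2030): 1910.8 m

P1, P6, P4, P7, P5, P2, P3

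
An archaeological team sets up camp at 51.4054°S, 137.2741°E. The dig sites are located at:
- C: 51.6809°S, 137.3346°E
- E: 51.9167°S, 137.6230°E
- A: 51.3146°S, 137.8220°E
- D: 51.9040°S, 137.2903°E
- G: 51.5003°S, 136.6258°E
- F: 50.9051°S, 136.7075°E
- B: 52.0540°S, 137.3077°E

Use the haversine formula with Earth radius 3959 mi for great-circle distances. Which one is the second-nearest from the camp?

Distance to each, sorted:
C: 19.2 mi
A: 24.5 mi
G: 28.7 mi
D: 34.5 mi
E: 38.4 mi
F: 42.4 mi
B: 44.8 mi
The second-nearest is A at 24.5 mi.

A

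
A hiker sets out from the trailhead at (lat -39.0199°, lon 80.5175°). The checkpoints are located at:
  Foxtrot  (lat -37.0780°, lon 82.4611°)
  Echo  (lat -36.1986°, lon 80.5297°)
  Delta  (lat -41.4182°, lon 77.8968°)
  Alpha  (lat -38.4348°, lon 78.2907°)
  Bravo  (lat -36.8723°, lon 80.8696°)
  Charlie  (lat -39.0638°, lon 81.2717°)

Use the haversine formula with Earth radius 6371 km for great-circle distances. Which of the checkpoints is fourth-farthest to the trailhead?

Bravo

Distances from the trailhead ((lat -39.0199°, lon 80.5175°)):
Delta: 347.3 km
Echo: 313.7 km
Foxtrot: 274.9 km
Bravo: 240.8 km
Alpha: 203.8 km
Charlie: 65.3 km
The fourth-farthest is Bravo at 240.8 km.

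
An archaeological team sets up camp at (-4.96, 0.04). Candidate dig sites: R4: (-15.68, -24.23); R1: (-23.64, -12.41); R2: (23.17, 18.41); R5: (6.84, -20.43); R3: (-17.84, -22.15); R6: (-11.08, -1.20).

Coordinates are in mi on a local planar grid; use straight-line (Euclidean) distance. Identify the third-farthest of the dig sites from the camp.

Distances from the camp ((-4.96, 0.04)):
R2: 33.6 mi
R4: 26.5 mi
R3: 25.7 mi
R5: 23.6 mi
R1: 22.4 mi
R6: 6.2 mi
The third-farthest is R3 at 25.7 mi.

R3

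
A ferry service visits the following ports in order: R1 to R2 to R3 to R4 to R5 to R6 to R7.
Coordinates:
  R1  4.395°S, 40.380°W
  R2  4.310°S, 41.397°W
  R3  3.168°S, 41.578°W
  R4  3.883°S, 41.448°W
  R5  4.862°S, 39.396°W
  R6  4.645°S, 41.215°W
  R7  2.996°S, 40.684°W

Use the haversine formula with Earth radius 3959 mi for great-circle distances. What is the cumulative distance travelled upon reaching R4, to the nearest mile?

200 mi

Leg distances:
R1→R2: 70.3 mi  (cumulative 70.3 mi)
R2→R3: 79.9 mi  (cumulative 150.2 mi)
R3→R4: 50.2 mi  (cumulative 200.4 mi)
Cumulative distance at R4 ≈ 200 mi.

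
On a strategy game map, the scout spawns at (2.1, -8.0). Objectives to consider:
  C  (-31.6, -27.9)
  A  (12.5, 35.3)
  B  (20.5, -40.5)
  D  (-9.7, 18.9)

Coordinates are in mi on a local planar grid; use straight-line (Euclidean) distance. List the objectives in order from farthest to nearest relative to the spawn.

Distance from the spawn at (2.1, -8.0) to each:
A (12.5, 35.3): 44.5 mi
C (-31.6, -27.9): 39.1 mi
B (20.5, -40.5): 37.3 mi
D (-9.7, 18.9): 29.4 mi

A, C, B, D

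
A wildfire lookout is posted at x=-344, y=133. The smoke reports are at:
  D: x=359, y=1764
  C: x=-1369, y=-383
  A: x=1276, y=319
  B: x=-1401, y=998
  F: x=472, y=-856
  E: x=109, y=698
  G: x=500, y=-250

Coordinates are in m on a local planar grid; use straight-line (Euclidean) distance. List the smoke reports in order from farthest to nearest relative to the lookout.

Distances from the lookout:
D x=359, y=1764: 1776.1 m
A x=1276, y=319: 1630.6 m
B x=-1401, y=998: 1365.8 m
F x=472, y=-856: 1282.2 m
C x=-1369, y=-383: 1147.6 m
G x=500, y=-250: 926.8 m
E x=109, y=698: 724.2 m

D, A, B, F, C, G, E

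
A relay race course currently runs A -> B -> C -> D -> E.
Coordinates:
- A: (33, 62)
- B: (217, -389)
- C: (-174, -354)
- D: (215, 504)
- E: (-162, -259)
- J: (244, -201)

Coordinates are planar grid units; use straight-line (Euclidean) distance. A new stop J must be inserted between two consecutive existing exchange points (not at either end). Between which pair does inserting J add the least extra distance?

Added distance for inserting J between each consecutive pair:
A–B: 40.0
B–C: 242.5
C–D: 208.7
D–E: 264.7
Smallest added distance is 40.0, inserting between A and B.

between A and B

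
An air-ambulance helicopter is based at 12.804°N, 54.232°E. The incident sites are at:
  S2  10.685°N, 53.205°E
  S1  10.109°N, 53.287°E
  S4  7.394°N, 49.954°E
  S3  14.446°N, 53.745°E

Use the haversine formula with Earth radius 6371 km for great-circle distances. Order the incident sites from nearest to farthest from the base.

S3, S2, S1, S4

Computing each great-circle distance from 12.804°N, 54.232°E:
S3 14.446°N, 53.745°E: 190.0 km
S2 10.685°N, 53.205°E: 260.8 km
S1 10.109°N, 53.287°E: 316.9 km
S4 7.394°N, 49.954°E: 762.2 km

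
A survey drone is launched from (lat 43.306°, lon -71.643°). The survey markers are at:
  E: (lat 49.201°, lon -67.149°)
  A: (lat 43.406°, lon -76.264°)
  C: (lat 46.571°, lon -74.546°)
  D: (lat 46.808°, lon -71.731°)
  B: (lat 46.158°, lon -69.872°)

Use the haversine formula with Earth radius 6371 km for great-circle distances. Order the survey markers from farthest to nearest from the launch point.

E, C, D, A, B

Distances from the launch point:
E (lat 49.201°, lon -67.149°): 740.7 km
C (lat 46.571°, lon -74.546°): 428.9 km
D (lat 46.808°, lon -71.731°): 389.5 km
A (lat 43.406°, lon -76.264°): 373.7 km
B (lat 46.158°, lon -69.872°): 346.6 km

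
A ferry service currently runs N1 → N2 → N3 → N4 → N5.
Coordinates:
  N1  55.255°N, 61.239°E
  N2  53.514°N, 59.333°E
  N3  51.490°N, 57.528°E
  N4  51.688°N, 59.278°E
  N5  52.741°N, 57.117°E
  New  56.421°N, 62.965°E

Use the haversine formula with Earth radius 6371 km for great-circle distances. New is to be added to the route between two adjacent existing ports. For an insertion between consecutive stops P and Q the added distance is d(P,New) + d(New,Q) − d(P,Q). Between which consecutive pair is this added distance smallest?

Added distance for inserting New between each consecutive pair:
N1–N2: 336.7 km
N2–N3: 794.7 km
N3–N4: 1108.8 km
N4–N5: 946.3 km
Smallest added distance is 336.7 km, inserting between N1 and N2.

between N1 and N2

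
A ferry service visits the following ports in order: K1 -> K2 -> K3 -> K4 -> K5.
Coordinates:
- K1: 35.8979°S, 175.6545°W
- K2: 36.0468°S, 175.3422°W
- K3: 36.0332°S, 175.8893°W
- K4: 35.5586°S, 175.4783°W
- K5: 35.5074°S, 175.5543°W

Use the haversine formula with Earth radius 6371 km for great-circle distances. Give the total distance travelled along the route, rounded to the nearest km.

Leg distances:
K1→K2: 32.6 km  (cumulative 32.6 km)
K2→K3: 49.2 km  (cumulative 81.8 km)
K3→K4: 64.5 km  (cumulative 146.3 km)
K4→K5: 8.9 km  (cumulative 155.3 km)
Total route length ≈ 155 km.

155 km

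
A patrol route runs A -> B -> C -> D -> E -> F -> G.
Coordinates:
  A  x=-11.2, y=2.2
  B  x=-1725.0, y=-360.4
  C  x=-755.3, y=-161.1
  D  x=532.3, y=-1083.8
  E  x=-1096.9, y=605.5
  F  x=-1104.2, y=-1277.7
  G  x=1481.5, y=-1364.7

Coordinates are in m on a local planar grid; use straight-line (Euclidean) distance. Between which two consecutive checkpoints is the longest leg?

Leg distances:
A→B: 1751.7 m
B→C: 990.0 m
C→D: 1584.1 m
D→E: 2346.9 m
E→F: 1883.2 m
F→G: 2587.2 m
The longest leg is F–G at 2587.2 m.

F–G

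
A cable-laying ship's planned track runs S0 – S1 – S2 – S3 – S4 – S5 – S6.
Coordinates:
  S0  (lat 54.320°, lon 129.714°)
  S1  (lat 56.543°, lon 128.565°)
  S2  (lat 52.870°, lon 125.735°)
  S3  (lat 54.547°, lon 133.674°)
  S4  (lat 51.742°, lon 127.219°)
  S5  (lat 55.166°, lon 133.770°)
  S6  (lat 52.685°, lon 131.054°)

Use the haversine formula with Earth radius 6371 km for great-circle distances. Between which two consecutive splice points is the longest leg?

S4–S5

Leg distances:
S0→S1: 257.6 km
S1→S2: 447.0 km
S2→S3: 554.4 km
S3→S4: 531.3 km
S4→S5: 576.7 km
S5→S6: 328.2 km
The longest leg is S4–S5 at 576.7 km.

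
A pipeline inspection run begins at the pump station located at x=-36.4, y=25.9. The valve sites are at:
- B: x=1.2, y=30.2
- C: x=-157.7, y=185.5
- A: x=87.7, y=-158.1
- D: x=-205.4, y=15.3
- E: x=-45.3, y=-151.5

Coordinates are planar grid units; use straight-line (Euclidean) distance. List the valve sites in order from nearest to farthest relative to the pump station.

B, D, E, C, A

Distance from the pump station at x=-36.4, y=25.9 to each:
B x=1.2, y=30.2: 37.8
D x=-205.4, y=15.3: 169.3
E x=-45.3, y=-151.5: 177.6
C x=-157.7, y=185.5: 200.5
A x=87.7, y=-158.1: 221.9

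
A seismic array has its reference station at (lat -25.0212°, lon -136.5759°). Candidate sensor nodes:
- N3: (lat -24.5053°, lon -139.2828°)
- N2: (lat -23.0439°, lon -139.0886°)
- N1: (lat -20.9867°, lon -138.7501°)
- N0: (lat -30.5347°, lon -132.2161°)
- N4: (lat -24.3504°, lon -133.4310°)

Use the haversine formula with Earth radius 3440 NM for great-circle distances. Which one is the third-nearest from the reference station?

Distances from the reference station ((lat -25.0212°, lon -136.5759°)):
N3: 150.8 NM
N4: 176.2 NM
N2: 181.9 NM
N1: 270.4 NM
N0: 403.9 NM
The third-nearest is N2 at 181.9 NM.

N2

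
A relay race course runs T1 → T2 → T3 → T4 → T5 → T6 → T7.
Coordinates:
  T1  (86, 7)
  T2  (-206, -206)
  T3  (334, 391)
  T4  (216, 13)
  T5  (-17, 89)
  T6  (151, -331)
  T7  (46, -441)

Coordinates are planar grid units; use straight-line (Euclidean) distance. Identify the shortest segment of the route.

T6–T7

Leg distances:
T1→T2: 361.4
T2→T3: 805.0
T3→T4: 396.0
T4→T5: 245.1
T5→T6: 452.4
T6→T7: 152.1
The shortest leg is T6–T7 at 152.1.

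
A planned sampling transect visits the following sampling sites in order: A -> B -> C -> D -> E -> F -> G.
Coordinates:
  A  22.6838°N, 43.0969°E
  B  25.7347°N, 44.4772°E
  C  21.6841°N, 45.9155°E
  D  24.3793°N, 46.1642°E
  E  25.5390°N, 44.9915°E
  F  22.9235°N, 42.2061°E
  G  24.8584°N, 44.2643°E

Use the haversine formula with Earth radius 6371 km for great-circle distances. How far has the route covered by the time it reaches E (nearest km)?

1316 km

Leg distances:
A→B: 367.0 km  (cumulative 367.0 km)
B→C: 473.6 km  (cumulative 840.6 km)
C→D: 300.8 km  (cumulative 1141.3 km)
D→E: 174.9 km  (cumulative 1316.3 km)
Cumulative distance at E ≈ 1316 km.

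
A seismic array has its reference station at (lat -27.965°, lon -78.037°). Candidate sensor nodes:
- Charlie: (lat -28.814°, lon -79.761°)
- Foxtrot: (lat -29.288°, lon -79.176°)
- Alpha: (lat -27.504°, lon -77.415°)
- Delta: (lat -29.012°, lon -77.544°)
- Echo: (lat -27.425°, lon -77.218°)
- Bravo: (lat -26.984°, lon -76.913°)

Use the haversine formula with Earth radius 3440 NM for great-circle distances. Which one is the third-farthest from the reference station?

Distance to each, sorted:
Charlie: 104.4 NM
Foxtrot: 99.6 NM
Bravo: 84.0 NM
Delta: 68.0 NM
Echo: 54.3 NM
Alpha: 43.1 NM
The third-farthest is Bravo at 84.0 NM.

Bravo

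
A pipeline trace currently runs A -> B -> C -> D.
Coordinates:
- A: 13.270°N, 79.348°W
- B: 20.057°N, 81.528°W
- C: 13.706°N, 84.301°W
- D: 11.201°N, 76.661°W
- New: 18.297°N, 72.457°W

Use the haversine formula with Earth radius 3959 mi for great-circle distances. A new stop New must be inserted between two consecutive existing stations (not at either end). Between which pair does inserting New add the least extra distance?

Added distance for inserting New between each consecutive pair:
A–B: 688.5 mi
B–C: 976.6 mi
C–D: 869.2 mi
Smallest added distance is 688.5 mi, inserting between A and B.

between A and B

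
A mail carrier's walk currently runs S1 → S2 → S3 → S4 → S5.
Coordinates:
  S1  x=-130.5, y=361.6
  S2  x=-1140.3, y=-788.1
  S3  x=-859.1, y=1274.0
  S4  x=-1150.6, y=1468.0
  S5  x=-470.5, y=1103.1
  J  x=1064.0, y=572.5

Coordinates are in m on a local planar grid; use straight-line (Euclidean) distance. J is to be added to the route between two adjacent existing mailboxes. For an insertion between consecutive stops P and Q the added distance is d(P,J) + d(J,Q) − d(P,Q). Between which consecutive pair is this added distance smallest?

Added distance for inserting J between each consecutive pair:
S1–S2: 2273.2 m
S2–S3: 2556.3 m
S3–S4: 4085.7 m
S4–S5: 3240.6 m
Smallest added distance is 2273.2 m, inserting between S1 and S2.

between S1 and S2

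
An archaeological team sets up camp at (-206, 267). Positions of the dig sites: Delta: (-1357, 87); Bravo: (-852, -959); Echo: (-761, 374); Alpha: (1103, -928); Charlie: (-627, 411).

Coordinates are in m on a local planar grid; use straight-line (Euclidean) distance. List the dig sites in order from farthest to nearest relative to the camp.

Alpha, Bravo, Delta, Echo, Charlie

Distance from the camp at (-206, 267) to each:
Alpha (1103, -928): 1772.4 m
Bravo (-852, -959): 1385.8 m
Delta (-1357, 87): 1165.0 m
Echo (-761, 374): 565.2 m
Charlie (-627, 411): 444.9 m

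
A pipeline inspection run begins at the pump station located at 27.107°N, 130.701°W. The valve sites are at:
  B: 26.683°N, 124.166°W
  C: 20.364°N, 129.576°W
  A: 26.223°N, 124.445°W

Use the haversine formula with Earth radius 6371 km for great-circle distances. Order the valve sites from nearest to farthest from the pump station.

A, B, C

Distances from the pump station:
A 26.223°N, 124.445°W: 629.3 km
B 26.683°N, 124.166°W: 649.7 km
C 20.364°N, 129.576°W: 758.5 km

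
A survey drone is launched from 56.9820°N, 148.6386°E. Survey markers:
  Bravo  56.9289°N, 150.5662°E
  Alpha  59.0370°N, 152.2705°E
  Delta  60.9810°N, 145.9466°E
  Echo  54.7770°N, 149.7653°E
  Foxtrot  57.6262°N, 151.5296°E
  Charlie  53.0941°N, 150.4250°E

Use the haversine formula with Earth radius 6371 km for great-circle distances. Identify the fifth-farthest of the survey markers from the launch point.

Foxtrot

Distances from the launch point (56.9820°N, 148.6386°E):
Delta: 470.6 km
Charlie: 447.0 km
Alpha: 312.9 km
Echo: 255.0 km
Foxtrot: 187.8 km
Bravo: 117.0 km
The fifth-farthest is Foxtrot at 187.8 km.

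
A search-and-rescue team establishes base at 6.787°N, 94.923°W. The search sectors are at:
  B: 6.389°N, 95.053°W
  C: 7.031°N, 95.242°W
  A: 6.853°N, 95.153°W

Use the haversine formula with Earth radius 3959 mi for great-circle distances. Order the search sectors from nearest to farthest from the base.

A, C, B

Distances from the base:
A 6.853°N, 95.153°W: 16.4 mi
C 7.031°N, 95.242°W: 27.6 mi
B 6.389°N, 95.053°W: 28.9 mi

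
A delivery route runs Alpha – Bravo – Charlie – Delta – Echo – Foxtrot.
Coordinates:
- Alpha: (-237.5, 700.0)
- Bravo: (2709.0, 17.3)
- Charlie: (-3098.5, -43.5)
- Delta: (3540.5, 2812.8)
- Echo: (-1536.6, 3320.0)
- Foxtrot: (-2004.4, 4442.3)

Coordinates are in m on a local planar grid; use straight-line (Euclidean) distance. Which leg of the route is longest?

Charlie–Delta

Leg distances:
Alpha→Bravo: 3024.6 m
Bravo→Charlie: 5807.8 m
Charlie→Delta: 7227.4 m
Delta→Echo: 5102.4 m
Echo→Foxtrot: 1215.9 m
The longest leg is Charlie–Delta at 7227.4 m.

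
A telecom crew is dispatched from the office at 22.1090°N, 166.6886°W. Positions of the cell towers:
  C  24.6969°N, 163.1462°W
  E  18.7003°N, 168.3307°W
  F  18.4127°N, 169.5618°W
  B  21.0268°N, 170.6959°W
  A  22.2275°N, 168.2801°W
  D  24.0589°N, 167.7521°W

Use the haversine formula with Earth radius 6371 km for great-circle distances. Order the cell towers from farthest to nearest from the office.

F, C, B, E, D, A

Distance from the office at 22.1090°N, 166.6886°W to each:
F 18.4127°N, 169.5618°W: 508.6 km
C 24.6969°N, 163.1462°W: 462.0 km
B 21.0268°N, 170.6959°W: 431.5 km
E 18.7003°N, 168.3307°W: 415.9 km
D 24.0589°N, 167.7521°W: 242.6 km
A 22.2275°N, 168.2801°W: 164.4 km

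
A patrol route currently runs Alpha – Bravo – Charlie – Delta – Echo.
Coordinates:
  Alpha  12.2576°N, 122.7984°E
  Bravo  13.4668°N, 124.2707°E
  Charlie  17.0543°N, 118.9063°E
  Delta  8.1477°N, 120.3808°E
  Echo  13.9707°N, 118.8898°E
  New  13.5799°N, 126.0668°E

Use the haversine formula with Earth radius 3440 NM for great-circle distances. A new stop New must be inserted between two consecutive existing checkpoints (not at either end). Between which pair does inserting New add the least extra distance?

Added distance for inserting New between each consecutive pair:
Alpha–Bravo: 199.5 NM
Bravo–Charlie: 191.1 NM
Charlie–Delta: 390.0 NM
Delta–Echo: 526.3 NM
Smallest added distance is 191.1 NM, inserting between Bravo and Charlie.

between Bravo and Charlie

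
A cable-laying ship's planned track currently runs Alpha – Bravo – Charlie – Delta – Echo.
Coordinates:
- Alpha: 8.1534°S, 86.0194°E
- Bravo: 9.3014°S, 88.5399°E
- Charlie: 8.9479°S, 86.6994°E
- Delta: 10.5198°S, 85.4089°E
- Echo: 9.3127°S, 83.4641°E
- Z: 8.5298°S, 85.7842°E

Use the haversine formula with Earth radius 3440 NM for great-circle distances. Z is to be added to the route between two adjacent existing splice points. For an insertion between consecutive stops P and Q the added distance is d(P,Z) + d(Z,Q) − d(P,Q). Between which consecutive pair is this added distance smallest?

between Alpha and Bravo

Added distance for inserting Z between each consecutive pair:
Alpha–Bravo: 31.8 NM
Bravo–Charlie: 118.6 NM
Charlie–Delta: 60.0 NM
Delta–Echo: 131.0 NM
Smallest added distance is 31.8 NM, inserting between Alpha and Bravo.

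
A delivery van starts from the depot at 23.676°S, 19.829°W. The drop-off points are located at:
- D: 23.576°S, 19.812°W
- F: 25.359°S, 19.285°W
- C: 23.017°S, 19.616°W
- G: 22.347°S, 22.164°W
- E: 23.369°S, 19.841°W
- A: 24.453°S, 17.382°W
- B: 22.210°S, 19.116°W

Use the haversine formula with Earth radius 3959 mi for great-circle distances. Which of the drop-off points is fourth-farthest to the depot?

B

Distances from the depot (23.676°S, 19.829°W):
G: 174.6 mi
A: 163.5 mi
F: 121.2 mi
B: 111.0 mi
C: 47.5 mi
E: 21.2 mi
D: 7.0 mi
The fourth-farthest is B at 111.0 mi.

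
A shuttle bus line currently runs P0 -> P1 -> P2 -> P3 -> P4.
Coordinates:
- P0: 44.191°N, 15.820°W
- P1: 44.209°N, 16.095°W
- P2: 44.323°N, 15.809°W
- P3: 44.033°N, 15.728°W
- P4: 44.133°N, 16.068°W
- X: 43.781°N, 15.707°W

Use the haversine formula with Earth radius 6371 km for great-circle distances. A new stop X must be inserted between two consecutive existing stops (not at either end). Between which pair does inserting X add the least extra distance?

Added distance for inserting X between each consecutive pair:
P0–P1: 81.3 km
P1–P2: 91.6 km
P2–P3: 56.0 km
P3–P4: 47.4 km
Smallest added distance is 47.4 km, inserting between P3 and P4.

between P3 and P4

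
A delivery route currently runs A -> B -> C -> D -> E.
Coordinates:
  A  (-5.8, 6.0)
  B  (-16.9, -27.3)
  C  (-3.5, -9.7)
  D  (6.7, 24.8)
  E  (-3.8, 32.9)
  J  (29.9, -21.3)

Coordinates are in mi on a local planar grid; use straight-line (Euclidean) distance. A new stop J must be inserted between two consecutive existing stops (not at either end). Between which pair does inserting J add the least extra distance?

between C and D

Added distance for inserting J between each consecutive pair:
A–B: 57.0 mi
B–C: 60.4 mi
C–D: 51.0 mi
D–E: 102.2 mi
Smallest added distance is 51.0 mi, inserting between C and D.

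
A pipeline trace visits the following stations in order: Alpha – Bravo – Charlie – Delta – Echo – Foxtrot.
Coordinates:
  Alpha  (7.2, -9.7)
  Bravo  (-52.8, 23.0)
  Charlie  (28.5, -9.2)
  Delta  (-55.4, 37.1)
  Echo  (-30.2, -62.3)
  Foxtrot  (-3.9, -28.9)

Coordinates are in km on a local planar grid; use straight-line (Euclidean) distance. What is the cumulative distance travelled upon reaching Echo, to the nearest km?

354 km

Leg distances:
Alpha→Bravo: 68.3 km  (cumulative 68.3 km)
Bravo→Charlie: 87.4 km  (cumulative 155.8 km)
Charlie→Delta: 95.8 km  (cumulative 251.6 km)
Delta→Echo: 102.5 km  (cumulative 354.1 km)
Cumulative distance at Echo ≈ 354 km.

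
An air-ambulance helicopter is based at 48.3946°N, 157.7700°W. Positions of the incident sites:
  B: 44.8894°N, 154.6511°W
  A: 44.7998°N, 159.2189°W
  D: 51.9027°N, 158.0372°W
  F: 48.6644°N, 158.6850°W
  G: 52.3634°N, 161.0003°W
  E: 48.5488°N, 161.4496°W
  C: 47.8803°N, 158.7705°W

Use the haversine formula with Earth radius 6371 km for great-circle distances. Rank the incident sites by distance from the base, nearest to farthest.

F, C, E, D, A, B, G

Distances from the base:
F 48.6644°N, 158.6850°W: 73.8 km
C 47.8803°N, 158.7705°W: 93.7 km
E 48.5488°N, 161.4496°W: 271.8 km
D 51.9027°N, 158.0372°W: 390.5 km
A 44.7998°N, 159.2189°W: 414.7 km
B 44.8894°N, 154.6511°W: 456.6 km
G 52.3634°N, 161.0003°W: 497.1 km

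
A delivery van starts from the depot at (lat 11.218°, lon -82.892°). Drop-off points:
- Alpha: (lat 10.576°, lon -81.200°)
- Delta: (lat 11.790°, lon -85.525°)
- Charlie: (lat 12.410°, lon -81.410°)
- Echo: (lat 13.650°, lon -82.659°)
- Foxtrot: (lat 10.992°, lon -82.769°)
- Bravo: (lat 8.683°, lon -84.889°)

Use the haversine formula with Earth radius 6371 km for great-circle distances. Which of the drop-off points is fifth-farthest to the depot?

Distances from the depot ((lat 11.218°, lon -82.892°)):
Bravo: 356.8 km
Delta: 293.9 km
Echo: 271.6 km
Charlie: 208.8 km
Alpha: 198.1 km
Foxtrot: 28.5 km
The fifth-farthest is Alpha at 198.1 km.

Alpha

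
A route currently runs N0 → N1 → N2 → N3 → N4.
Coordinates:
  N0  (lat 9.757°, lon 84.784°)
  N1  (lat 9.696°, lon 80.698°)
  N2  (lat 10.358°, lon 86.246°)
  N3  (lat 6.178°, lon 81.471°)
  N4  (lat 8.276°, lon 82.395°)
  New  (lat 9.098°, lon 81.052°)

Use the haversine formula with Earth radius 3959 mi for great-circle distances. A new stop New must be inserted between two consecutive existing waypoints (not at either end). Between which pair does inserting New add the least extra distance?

Added distance for inserting New between each consecutive pair:
N0–N1: 28.0 mi
N1–N2: 31.9 mi
N2–N3: 132.2 mi
N3–N4: 153.5 mi
Smallest added distance is 28.0 mi, inserting between N0 and N1.

between N0 and N1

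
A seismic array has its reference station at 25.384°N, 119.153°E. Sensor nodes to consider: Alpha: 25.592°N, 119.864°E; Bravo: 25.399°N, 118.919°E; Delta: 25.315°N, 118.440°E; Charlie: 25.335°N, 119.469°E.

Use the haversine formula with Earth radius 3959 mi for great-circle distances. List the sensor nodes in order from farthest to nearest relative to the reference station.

Alpha, Delta, Charlie, Bravo

Computing each great-circle distance from 25.384°N, 119.153°E:
Alpha 25.592°N, 119.864°E: 46.6 mi
Delta 25.315°N, 118.440°E: 44.8 mi
Charlie 25.335°N, 119.469°E: 20.0 mi
Bravo 25.399°N, 118.919°E: 14.6 mi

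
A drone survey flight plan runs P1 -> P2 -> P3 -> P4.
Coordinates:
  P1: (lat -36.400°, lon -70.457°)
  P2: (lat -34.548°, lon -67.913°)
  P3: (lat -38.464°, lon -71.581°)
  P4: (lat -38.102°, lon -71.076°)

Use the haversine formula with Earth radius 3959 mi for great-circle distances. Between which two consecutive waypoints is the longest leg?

P2–P3

Leg distances:
P1→P2: 192.0 mi
P2→P3: 338.6 mi
P3→P4: 37.1 mi
The longest leg is P2–P3 at 338.6 mi.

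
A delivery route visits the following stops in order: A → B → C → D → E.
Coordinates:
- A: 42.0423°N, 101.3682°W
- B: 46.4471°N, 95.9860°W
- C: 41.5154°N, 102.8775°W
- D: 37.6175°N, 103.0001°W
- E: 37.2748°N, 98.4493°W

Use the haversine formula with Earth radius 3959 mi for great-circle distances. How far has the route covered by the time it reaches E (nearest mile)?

Leg distances:
A→B: 404.3 mi  (cumulative 404.3 mi)
B→C: 482.9 mi  (cumulative 887.2 mi)
C→D: 269.4 mi  (cumulative 1156.6 mi)
D→E: 250.7 mi  (cumulative 1407.3 mi)
Cumulative distance at E ≈ 1407 mi.

1407 mi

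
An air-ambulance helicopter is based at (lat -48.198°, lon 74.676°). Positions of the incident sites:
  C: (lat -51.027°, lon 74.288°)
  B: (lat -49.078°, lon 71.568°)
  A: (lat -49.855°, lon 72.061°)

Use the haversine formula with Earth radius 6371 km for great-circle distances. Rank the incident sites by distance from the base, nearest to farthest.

Distance from the base at (lat -48.198°, lon 74.676°) to each:
B (lat -49.078°, lon 71.568°): 248.4 km
A (lat -49.855°, lon 72.061°): 265.1 km
C (lat -51.027°, lon 74.288°): 315.8 km

B, A, C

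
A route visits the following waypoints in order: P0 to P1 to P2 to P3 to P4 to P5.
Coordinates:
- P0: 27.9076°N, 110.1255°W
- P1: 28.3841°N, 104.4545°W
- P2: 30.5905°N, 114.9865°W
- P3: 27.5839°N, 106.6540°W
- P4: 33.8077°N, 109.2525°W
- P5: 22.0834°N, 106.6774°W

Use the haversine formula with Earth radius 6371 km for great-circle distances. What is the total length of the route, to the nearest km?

4545 km

Leg distances:
P0→P1: 558.5 km  (cumulative 558.5 km)
P1→P2: 1048.1 km  (cumulative 1606.5 km)
P2→P3: 875.7 km  (cumulative 2482.2 km)
P3→P4: 735.2 km  (cumulative 3217.4 km)
P4→P5: 1327.8 km  (cumulative 4545.3 km)
Total route length ≈ 4545 km.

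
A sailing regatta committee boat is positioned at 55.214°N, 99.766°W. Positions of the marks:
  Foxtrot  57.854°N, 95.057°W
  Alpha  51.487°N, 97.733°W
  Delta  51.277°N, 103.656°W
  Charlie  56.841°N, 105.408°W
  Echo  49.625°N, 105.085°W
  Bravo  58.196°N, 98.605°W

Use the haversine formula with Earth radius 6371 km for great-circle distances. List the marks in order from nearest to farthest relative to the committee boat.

Bravo, Charlie, Foxtrot, Alpha, Delta, Echo

Computing each great-circle distance from 55.214°N, 99.766°W:
Bravo 58.196°N, 98.605°W: 339.1 km
Charlie 56.841°N, 105.408°W: 394.3 km
Foxtrot 57.854°N, 95.057°W: 411.6 km
Alpha 51.487°N, 97.733°W: 435.8 km
Delta 51.277°N, 103.656°W: 508.4 km
Echo 49.625°N, 105.085°W: 718.1 km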